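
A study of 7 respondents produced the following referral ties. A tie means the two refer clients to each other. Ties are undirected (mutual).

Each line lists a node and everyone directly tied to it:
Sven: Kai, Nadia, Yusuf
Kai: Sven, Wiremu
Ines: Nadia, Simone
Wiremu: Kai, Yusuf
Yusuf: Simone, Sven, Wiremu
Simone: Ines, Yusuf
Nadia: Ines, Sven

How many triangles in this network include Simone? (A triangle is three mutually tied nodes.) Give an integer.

0

Simone's neighbors are Ines and Yusuf, but none of them are tied to each other, so no triangle contains Simone.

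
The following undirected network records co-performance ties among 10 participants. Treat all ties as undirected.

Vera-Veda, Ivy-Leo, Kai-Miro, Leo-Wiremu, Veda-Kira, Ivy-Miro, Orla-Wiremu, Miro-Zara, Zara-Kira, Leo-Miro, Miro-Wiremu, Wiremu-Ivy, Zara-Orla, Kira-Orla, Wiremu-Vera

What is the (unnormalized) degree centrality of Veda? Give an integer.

2

Veda is directly tied to Kira and Vera. That is 2 neighbors, so the degree of Veda is 2.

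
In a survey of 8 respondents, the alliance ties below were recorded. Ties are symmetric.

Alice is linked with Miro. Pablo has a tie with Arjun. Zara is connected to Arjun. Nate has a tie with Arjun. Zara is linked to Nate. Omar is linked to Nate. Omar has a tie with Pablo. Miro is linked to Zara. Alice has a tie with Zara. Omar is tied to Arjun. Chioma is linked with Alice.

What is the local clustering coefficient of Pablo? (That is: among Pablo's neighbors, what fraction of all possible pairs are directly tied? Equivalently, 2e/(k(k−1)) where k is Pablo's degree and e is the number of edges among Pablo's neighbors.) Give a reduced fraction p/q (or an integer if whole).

1

Pablo's neighbors: Arjun and Omar (k = 2).
Possible neighbor pairs: C(2,2) = 1. Edges among them: Arjun–Omar → e = 1.
Clustering(Pablo) = 1/1.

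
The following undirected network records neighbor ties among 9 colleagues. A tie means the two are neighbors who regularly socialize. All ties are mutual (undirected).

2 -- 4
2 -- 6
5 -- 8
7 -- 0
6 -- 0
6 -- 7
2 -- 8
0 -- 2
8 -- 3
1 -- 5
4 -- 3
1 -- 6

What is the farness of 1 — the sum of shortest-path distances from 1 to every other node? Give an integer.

Distances from 1: 0:2, 2:2, 3:3, 4:3, 5:1, 6:1, 7:2, 8:2.
Sum = 2 + 2 + 3 + 3 + 1 + 1 + 2 + 2 = 16.

16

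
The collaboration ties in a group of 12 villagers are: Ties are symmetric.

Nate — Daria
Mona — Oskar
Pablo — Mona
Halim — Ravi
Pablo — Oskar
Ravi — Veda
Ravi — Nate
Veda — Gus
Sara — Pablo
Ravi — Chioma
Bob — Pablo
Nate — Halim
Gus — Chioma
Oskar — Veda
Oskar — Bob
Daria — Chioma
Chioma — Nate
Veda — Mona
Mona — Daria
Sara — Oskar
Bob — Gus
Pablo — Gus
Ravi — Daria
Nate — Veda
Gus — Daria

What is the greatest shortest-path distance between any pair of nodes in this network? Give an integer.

4

Eccentricity of each node (its greatest distance to any other): Bob:4, Chioma:3, Daria:3, Gus:3, Halim:4, Mona:3, Nate:3, Oskar:3, Pablo:4, Ravi:3, Sara:4, Veda:2.
The maximum eccentricity is 4, realized for instance by the pair Sara–Halim via Sara – Oskar – Veda – Nate – Halim. So the diameter is 4.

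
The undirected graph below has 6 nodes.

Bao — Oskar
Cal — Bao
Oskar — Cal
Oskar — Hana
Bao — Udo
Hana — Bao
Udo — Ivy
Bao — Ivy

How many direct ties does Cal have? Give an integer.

2

Cal is directly tied to Bao and Oskar. That is 2 neighbors, so the degree of Cal is 2.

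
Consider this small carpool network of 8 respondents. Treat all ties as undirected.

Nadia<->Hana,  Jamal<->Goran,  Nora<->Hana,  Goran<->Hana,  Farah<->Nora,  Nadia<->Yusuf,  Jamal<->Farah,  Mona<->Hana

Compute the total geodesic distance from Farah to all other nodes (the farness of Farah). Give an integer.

16

Distances from Farah: Goran:2, Hana:2, Jamal:1, Mona:3, Nadia:3, Nora:1, Yusuf:4.
Sum = 2 + 2 + 1 + 3 + 3 + 1 + 4 = 16.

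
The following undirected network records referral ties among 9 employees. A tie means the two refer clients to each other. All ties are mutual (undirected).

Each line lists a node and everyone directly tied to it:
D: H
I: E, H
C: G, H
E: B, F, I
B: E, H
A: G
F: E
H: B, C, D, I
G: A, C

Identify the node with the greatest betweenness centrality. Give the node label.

Unnormalized betweenness of each node: A:0, B:5, C:12, D:0, E:15/2, F:0, G:7, H:39/2, I:5.
H has the largest value, 39/2, making it the main broker — the node through which the most shortest paths run.

H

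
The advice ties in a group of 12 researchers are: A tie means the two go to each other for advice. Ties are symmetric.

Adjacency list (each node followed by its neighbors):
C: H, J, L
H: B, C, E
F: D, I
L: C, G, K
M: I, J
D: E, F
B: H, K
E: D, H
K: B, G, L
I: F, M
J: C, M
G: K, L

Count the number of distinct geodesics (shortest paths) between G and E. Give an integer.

2

The shortest distance is 4. The length-4 paths are: G–K–B–H–E; G–L–C–H–E.
That gives 2 distinct shortest paths.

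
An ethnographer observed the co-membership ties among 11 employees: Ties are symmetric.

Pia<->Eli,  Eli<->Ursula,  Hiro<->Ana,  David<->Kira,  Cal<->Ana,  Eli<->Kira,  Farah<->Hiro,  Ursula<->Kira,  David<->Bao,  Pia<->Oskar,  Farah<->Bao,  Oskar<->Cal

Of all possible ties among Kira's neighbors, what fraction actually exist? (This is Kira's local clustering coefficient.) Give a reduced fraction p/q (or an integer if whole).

Kira's neighbors: David, Eli, and Ursula (k = 3).
Possible neighbor pairs: C(3,2) = 3. Edges among them: Eli–Ursula → e = 1.
Clustering(Kira) = 1/3.

1/3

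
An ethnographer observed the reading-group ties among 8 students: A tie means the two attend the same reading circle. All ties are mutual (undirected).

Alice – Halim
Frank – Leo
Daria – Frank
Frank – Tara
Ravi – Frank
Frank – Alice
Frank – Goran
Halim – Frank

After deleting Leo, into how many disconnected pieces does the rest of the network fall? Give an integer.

Leo's neighbors (Frank) remain reachable from one another through other ties, so the rest of the network stays in one piece.

1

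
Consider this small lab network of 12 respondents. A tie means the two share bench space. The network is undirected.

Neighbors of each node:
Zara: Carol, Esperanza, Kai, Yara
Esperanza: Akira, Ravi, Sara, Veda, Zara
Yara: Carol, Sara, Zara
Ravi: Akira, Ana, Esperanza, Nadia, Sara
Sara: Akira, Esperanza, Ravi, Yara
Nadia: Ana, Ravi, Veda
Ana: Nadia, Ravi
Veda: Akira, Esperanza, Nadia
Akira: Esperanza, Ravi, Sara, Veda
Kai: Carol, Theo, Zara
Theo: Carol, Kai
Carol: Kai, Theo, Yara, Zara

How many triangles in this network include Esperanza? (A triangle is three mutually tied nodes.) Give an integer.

Esperanza's neighbors: Akira, Ravi, Sara, Veda, and Zara.
Neighbor pairs that are themselves tied: Esperanza–Akira–Ravi; Esperanza–Akira–Sara; Esperanza–Akira–Veda; Esperanza–Ravi–Sara. Each forms one triangle with Esperanza, for 4 in total.

4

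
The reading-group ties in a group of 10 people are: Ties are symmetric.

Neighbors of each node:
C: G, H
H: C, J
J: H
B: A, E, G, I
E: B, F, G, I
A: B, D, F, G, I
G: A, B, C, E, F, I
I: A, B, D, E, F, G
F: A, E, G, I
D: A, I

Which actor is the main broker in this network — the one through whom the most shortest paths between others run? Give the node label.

Unnormalized betweenness of each node: A:13/4, B:1/4, C:14, D:0, E:1/4, F:1/4, G:37/2, H:8, I:9/2, J:0.
G has the largest value, 37/2, making it the main broker — the node through which the most shortest paths run.

G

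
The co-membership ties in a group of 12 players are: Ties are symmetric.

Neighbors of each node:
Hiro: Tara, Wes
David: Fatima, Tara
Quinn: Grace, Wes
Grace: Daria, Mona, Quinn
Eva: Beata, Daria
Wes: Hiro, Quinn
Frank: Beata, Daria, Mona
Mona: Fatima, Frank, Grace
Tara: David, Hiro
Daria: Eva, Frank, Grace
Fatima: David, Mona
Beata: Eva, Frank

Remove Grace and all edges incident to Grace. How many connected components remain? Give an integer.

1

Grace's neighbors (Daria, Mona, and Quinn) remain reachable from one another through other ties, so the rest of the network stays in one piece.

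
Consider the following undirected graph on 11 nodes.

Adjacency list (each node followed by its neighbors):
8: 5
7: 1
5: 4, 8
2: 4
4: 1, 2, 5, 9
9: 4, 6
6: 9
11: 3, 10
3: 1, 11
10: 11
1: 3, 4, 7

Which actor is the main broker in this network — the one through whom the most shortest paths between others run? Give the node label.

Unnormalized betweenness of each node: 1:27, 2:0, 3:16, 4:33, 5:9, 6:0, 7:0, 8:0, 9:9, 10:0, 11:9.
4 has the largest value, 33, making it the main broker — the node through which the most shortest paths run.

4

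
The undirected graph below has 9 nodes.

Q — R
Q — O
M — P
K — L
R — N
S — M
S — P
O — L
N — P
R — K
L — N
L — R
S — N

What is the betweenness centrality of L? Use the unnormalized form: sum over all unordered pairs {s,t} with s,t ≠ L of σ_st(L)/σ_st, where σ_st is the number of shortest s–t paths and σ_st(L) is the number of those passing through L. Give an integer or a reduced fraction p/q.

15/2

Pairs whose geodesics pass through L — N–O: 1; N–K: 1/2; M–O: 2/2; M–K: 2/4; P–O: 1; P–K: 1/2; S–O: 1; S–K: 1/2; R–O: 1/2; O–K: 1.
All other pairs contribute 0.
Summing the contributions gives betweenness(L) = 15/2.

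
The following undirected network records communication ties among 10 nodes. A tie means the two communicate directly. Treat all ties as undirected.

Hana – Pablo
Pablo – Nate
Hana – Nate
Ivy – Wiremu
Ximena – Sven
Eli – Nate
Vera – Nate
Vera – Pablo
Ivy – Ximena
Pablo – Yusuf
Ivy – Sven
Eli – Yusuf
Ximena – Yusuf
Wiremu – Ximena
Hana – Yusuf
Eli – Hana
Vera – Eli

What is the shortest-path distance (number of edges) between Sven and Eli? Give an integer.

One shortest route is Sven – Ximena – Yusuf – Eli, which uses 3 edges, and at distance 2 from Sven we only reach {Wiremu, Yusuf}, which does not include Eli. So d(Sven,Eli) = 3.

3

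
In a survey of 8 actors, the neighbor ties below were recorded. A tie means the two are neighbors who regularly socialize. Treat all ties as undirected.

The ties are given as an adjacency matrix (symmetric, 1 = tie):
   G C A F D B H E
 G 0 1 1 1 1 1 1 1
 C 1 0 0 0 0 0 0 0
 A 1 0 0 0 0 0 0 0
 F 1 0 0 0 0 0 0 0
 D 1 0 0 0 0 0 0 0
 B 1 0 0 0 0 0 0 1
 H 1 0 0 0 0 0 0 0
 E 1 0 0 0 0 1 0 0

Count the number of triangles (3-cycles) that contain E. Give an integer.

E's neighbors: B and G.
Neighbor pairs that are themselves tied: E–B–G. Each forms one triangle with E, for 1 in total.

1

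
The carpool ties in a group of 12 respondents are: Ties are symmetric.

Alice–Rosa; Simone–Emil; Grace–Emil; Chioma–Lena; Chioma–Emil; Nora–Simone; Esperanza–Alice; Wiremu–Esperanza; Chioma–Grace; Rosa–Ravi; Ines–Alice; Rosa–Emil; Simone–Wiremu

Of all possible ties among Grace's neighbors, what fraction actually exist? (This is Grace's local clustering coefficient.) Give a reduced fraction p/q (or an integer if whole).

1

Grace's neighbors: Chioma and Emil (k = 2).
Possible neighbor pairs: C(2,2) = 1. Edges among them: Chioma–Emil → e = 1.
Clustering(Grace) = 1/1.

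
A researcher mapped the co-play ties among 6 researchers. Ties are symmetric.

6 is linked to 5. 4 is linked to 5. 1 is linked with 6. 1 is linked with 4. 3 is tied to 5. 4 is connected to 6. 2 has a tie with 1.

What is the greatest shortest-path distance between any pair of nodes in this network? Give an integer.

Eccentricity of each node (its greatest distance to any other): 1:3, 2:4, 3:4, 4:2, 5:3, 6:2.
The maximum eccentricity is 4, realized for instance by the pair 2–3 via 2 – 1 – 6 – 5 – 3. So the diameter is 4.

4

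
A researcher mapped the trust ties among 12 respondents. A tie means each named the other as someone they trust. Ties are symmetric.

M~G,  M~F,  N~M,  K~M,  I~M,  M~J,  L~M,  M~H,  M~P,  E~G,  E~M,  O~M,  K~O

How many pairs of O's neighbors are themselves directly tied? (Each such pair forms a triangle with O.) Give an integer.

1

O's neighbors: K and M.
Neighbor pairs that are themselves tied: O–K–M. Each forms one triangle with O, for 1 in total.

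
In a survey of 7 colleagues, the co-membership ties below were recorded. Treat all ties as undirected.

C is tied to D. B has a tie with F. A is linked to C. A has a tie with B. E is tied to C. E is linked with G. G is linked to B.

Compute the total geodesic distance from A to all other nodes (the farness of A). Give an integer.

10

Distances from A: B:1, C:1, D:2, E:2, F:2, G:2.
Sum = 1 + 1 + 2 + 2 + 2 + 2 = 10.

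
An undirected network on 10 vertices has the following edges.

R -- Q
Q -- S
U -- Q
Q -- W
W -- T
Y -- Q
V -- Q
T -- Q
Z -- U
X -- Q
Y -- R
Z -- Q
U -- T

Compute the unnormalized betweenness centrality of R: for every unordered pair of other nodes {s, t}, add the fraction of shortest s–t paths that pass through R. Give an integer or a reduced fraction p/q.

No shortest path between any pair of other nodes passes through R.
Summing the contributions gives betweenness(R) = 0.

0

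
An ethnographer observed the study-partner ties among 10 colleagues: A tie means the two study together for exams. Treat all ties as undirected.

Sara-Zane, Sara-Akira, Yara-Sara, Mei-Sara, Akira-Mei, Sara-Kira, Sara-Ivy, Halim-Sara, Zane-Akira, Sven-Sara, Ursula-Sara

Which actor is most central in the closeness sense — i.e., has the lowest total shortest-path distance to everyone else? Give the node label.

Sara

Farness (sum of distances to all others) for each node — Akira:15, Halim:17, Ivy:17, Kira:17, Mei:16, Sara:9, Sven:17, Ursula:17, Yara:17, Zane:16.
The smallest farness is 9, for Sara, so Sara has the highest closeness.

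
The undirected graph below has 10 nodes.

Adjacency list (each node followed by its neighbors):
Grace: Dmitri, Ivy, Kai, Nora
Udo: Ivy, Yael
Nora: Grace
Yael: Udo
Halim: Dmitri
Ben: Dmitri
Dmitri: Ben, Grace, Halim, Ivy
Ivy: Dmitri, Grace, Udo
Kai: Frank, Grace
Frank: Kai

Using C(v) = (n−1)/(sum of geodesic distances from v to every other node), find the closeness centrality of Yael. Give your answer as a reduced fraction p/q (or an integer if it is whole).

3/10

Distances from Yael: Ben:4, Dmitri:3, Frank:5, Grace:3, Halim:4, Ivy:2, Kai:4, Nora:4, Udo:1. Sum = 30.
n = 10, so closeness = 9/30 = 3/10.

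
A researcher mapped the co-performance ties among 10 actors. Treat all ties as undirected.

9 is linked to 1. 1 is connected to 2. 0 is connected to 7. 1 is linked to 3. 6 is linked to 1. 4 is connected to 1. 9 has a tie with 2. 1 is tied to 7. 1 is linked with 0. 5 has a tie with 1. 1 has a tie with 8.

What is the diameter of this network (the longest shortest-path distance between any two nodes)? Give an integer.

Eccentricity of each node (its greatest distance to any other): 0:2, 1:1, 2:2, 3:2, 4:2, 5:2, 6:2, 7:2, 8:2, 9:2.
The maximum eccentricity is 2, realized for instance by the pair 7–6 via 7 – 1 – 6. So the diameter is 2.

2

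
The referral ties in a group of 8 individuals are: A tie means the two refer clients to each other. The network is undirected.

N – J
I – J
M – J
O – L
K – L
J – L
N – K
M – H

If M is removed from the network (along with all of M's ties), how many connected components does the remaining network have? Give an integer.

Without M, the remaining ties split the others into: {I, J, K, L, N, O}; {H}.
That's 2 separate components.

2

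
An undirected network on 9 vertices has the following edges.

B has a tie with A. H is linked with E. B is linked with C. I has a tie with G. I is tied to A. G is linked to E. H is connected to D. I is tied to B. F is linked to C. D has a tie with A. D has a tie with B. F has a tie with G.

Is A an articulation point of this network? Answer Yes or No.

Even without A, every remaining node can still reach every other (the residual graph is connected), so A is not a cut vertex.

No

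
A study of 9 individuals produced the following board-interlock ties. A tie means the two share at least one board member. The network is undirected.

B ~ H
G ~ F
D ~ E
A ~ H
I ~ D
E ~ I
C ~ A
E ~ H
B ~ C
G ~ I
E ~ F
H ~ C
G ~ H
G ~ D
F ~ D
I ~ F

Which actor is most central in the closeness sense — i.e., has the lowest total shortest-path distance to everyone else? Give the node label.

H

Farness (sum of distances to all others) for each node — A:17, B:17, C:16, D:15, E:12, F:15, G:12, H:11, I:15.
The smallest farness is 11, for H, so H has the highest closeness.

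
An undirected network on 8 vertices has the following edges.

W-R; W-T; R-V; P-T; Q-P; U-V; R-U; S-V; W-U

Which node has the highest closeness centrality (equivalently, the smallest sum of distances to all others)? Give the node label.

Farness (sum of distances to all others) for each node — P:19, Q:25, R:14, S:23, T:15, U:14, V:17, W:13.
The smallest farness is 13, for W, so W has the highest closeness.

W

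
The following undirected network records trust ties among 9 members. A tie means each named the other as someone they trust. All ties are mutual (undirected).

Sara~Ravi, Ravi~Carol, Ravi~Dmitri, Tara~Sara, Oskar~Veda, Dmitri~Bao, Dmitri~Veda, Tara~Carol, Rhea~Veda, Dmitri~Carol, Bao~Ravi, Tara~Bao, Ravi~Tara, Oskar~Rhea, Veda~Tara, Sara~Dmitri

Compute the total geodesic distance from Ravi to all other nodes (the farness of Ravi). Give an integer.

13

Distances from Ravi: Bao:1, Carol:1, Dmitri:1, Oskar:3, Rhea:3, Sara:1, Tara:1, Veda:2.
Sum = 1 + 1 + 1 + 3 + 3 + 1 + 1 + 2 = 13.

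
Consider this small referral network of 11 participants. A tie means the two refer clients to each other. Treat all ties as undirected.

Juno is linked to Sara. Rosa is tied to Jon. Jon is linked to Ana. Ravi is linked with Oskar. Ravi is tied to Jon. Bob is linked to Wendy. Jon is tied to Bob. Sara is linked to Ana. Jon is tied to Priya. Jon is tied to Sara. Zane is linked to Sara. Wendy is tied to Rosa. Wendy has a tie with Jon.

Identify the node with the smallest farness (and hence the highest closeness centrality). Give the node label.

Farness (sum of distances to all others) for each node — Ana:19, Bob:21, Jon:13, Juno:26, Oskar:29, Priya:22, Ravi:20, Rosa:21, Sara:17, Wendy:20, Zane:26.
The smallest farness is 13, for Jon, so Jon has the highest closeness.

Jon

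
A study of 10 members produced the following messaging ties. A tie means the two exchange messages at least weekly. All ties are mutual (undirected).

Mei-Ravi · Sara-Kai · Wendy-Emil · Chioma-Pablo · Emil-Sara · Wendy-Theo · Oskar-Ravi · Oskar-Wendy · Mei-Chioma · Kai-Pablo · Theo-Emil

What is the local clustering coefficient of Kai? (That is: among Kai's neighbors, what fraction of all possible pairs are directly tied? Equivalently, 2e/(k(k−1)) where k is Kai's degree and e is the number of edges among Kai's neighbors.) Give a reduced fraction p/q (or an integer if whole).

Kai's neighbors: Pablo and Sara (k = 2).
Possible neighbor pairs: C(2,2) = 1. Edges among them: none → e = 0.
Clustering(Kai) = 0/1.

0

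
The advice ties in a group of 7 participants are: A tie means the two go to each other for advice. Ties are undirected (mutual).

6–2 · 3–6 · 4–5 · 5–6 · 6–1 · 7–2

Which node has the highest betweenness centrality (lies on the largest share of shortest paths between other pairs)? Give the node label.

Unnormalized betweenness of each node: 1:0, 2:5, 3:0, 4:0, 5:5, 6:13, 7:0.
6 has the largest value, 13, making it the main broker — the node through which the most shortest paths run.

6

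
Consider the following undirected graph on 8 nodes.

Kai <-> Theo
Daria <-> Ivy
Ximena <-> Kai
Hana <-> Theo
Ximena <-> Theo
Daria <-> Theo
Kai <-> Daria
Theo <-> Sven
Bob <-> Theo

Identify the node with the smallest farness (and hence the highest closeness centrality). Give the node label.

Theo

Farness (sum of distances to all others) for each node — Bob:14, Daria:11, Hana:14, Ivy:17, Kai:11, Sven:14, Theo:8, Ximena:13.
The smallest farness is 8, for Theo, so Theo has the highest closeness.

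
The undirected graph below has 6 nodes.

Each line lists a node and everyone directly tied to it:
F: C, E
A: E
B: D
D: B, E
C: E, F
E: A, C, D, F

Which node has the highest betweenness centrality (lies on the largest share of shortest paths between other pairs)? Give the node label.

E

Unnormalized betweenness of each node: A:0, B:0, C:0, D:4, E:8, F:0.
E has the largest value, 8, making it the main broker — the node through which the most shortest paths run.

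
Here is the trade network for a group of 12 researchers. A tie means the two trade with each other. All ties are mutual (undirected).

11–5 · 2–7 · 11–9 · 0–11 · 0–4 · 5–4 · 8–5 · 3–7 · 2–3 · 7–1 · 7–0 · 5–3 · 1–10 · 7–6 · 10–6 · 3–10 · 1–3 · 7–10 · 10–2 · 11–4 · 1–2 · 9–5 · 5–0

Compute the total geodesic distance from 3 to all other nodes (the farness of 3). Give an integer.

Distances from 3: 0:2, 1:1, 2:1, 4:2, 5:1, 6:2, 7:1, 8:2, 9:2, 10:1, 11:2.
Sum = 2 + 1 + 1 + 2 + 1 + 2 + 1 + 2 + 2 + 1 + 2 = 17.

17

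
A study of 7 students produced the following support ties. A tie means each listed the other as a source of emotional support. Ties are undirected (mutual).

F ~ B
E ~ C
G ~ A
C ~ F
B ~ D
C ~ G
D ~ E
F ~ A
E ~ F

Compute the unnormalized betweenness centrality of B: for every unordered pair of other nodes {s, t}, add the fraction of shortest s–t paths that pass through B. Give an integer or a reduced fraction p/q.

Pairs whose geodesics pass through B — F–D: 1/2; D–A: 1/2.
All other pairs contribute 0.
Summing the contributions gives betweenness(B) = 1.

1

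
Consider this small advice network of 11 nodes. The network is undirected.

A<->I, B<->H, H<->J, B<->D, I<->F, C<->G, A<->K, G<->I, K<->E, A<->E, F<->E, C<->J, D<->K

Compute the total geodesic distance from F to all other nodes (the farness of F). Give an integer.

27

Distances from F: A:2, B:4, C:3, D:3, E:1, G:2, H:5, I:1, J:4, K:2.
Sum = 2 + 4 + 3 + 3 + 1 + 2 + 5 + 1 + 4 + 2 = 27.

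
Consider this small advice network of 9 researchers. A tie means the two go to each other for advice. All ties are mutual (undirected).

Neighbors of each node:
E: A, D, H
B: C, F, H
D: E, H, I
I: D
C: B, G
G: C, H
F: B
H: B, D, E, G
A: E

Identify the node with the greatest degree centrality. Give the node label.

Degrees — A:1, B:3, C:2, D:3, E:3, F:1, G:2, H:4, I:1.
The maximum is 4, attained only by H.

H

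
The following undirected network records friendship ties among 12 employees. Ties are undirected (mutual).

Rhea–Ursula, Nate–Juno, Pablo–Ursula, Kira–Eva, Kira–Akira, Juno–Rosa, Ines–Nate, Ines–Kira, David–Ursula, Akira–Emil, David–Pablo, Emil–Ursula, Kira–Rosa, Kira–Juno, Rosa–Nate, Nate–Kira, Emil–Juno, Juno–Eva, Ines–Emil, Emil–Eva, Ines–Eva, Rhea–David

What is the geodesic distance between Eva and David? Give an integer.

3

One shortest route is Eva – Emil – Ursula – David, which uses 3 edges, and at distance 2 from Eva we only reach {Akira, Nate, Rosa, Ursula}, which does not include David. So d(Eva,David) = 3.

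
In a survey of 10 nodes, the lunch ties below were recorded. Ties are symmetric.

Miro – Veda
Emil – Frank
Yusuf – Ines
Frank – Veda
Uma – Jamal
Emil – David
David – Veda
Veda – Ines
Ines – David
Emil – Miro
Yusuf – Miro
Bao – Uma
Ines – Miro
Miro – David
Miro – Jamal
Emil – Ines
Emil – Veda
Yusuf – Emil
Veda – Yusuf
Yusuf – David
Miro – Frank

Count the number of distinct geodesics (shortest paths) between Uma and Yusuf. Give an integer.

1

The shortest distance is 3, and the only length-3 path is Uma–Jamal–Miro–Yusuf. So there is exactly 1 shortest path.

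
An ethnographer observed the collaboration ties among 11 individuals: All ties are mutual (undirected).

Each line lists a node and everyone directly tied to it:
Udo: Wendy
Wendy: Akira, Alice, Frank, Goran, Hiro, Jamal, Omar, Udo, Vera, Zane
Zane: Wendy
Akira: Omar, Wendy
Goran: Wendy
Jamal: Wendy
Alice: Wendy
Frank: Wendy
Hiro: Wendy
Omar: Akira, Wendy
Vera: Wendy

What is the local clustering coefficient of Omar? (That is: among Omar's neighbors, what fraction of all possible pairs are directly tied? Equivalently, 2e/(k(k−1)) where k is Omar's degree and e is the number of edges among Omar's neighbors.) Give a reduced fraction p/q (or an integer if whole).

1

Omar's neighbors: Akira and Wendy (k = 2).
Possible neighbor pairs: C(2,2) = 1. Edges among them: Akira–Wendy → e = 1.
Clustering(Omar) = 1/1.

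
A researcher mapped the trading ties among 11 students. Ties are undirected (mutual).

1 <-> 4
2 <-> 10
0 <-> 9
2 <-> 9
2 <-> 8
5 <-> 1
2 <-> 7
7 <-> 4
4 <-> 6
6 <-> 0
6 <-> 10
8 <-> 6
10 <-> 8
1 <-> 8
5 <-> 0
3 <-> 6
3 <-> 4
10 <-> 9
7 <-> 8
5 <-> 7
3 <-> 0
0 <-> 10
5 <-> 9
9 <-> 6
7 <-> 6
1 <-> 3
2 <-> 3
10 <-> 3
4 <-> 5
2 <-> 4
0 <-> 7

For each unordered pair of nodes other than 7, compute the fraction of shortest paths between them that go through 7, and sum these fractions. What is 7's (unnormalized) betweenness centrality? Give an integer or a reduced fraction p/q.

Pairs whose geodesics pass through 7 — 4–0: 1/4; 4–8: 1/4; 6–5: 1/4; 6–2: 1/6; 0–8: 1/3; 0–2: 1/4; 8–5: 1/2; 5–2: 1/3.
All other pairs contribute 0.
Summing the contributions gives betweenness(7) = 7/3.

7/3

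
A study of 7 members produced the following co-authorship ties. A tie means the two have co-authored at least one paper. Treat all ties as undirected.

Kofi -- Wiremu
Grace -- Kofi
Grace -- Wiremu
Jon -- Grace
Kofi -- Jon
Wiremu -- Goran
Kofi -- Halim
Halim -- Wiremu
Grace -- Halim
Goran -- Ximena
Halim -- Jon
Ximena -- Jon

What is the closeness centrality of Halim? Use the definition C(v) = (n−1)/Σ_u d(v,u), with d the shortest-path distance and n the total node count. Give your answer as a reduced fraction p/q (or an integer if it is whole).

3/4

Distances from Halim: Goran:2, Grace:1, Jon:1, Kofi:1, Wiremu:1, Ximena:2. Sum = 8.
n = 7, so closeness = 6/8 = 3/4.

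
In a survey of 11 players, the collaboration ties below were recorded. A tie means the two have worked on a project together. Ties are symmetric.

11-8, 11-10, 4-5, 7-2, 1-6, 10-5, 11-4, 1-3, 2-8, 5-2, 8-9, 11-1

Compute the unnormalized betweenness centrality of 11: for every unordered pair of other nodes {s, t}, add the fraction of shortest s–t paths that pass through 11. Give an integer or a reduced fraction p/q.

51/2

Pairs whose geodesics pass through 11 — 4–9: 1; 4–8: 1; 4–3: 1; 4–1: 1; 4–10: 1/2; 4–6: 1; 9–3: 1; 9–1: 1; 9–10: 1; 9–6: 1; 8–3: 1; 8–1: 1; 8–10: 1; 8–6: 1 … (+12 more pairs).
All other pairs contribute 0.
Summing the contributions gives betweenness(11) = 51/2.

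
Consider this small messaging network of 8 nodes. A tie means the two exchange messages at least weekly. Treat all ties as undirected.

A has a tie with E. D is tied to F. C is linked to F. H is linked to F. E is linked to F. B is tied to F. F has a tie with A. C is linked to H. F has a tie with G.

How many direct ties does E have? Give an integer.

E is directly tied to A and F. That is 2 neighbors, so the degree of E is 2.

2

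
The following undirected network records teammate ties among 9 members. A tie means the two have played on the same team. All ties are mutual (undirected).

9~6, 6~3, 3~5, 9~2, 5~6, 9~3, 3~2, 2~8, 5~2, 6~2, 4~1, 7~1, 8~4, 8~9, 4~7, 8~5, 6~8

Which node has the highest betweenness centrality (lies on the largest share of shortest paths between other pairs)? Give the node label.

Unnormalized betweenness of each node: 1:0, 2:5/4, 3:1/4, 4:12, 5:1, 6:5/4, 7:0, 8:61/4, 9:1.
8 has the largest value, 61/4, making it the main broker — the node through which the most shortest paths run.

8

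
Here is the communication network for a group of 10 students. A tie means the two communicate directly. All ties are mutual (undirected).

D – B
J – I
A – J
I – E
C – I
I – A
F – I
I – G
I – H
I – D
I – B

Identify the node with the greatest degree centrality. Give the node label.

I

Degrees — A:2, B:2, C:1, D:2, E:1, F:1, G:1, H:1, I:9, J:2.
The maximum is 9, attained only by I.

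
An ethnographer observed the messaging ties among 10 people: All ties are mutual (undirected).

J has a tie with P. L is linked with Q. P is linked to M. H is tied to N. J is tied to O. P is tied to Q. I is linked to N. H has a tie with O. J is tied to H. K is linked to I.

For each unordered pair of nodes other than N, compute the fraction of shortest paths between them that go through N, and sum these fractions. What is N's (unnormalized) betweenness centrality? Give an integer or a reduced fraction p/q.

Pairs whose geodesics pass through N — L–I: 1; L–K: 1; O–I: 1; O–K: 1; I–H: 1; I–Q: 1; I–M: 1; I–J: 1; I–P: 1; H–K: 1; Q–K: 1; K–M: 1; K–J: 1; K–P: 1.
All other pairs contribute 0.
Summing the contributions gives betweenness(N) = 14.

14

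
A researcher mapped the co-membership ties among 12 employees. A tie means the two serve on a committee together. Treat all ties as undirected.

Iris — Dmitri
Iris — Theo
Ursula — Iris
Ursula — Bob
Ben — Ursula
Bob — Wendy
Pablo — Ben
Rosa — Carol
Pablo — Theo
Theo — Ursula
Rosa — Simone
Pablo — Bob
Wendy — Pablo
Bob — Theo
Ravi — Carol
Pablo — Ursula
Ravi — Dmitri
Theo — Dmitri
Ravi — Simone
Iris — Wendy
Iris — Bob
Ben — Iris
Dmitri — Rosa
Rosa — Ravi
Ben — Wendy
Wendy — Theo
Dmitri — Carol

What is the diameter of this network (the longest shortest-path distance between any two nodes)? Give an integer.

4

Eccentricity of each node (its greatest distance to any other): Ben:4, Bob:4, Carol:3, Dmitri:2, Iris:3, Pablo:4, Ravi:3, Rosa:3, Simone:4, Theo:3, Ursula:4, Wendy:4.
The maximum eccentricity is 4, realized for instance by the pair Simone–Ben via Simone – Rosa – Dmitri – Iris – Ben. So the diameter is 4.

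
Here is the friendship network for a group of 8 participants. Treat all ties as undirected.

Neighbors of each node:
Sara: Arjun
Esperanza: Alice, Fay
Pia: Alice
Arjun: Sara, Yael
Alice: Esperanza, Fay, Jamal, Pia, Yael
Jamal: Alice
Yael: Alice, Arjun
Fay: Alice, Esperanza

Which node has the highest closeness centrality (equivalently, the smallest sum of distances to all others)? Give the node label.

Alice

Farness (sum of distances to all others) for each node — Alice:10, Arjun:16, Esperanza:15, Fay:15, Jamal:16, Pia:16, Sara:22, Yael:12.
The smallest farness is 10, for Alice, so Alice has the highest closeness.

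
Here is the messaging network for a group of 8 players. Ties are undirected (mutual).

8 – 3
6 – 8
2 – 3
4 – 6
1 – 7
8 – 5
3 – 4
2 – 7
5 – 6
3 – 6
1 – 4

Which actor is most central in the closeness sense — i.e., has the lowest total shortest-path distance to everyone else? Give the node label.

Farness (sum of distances to all others) for each node — 1:14, 2:13, 3:10, 4:11, 5:16, 6:11, 7:16, 8:13.
The smallest farness is 10, for 3, so 3 has the highest closeness.

3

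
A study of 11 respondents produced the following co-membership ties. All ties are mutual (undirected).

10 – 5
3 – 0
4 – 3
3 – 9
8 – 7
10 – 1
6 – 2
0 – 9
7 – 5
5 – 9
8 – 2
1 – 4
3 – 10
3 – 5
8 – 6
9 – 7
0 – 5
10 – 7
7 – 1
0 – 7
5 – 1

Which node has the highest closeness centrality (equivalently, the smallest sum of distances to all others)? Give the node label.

7

Farness (sum of distances to all others) for each node — 0:18, 1:18, 2:27, 3:20, 4:23, 5:16, 6:27, 7:14, 8:19, 9:18, 10:18.
The smallest farness is 14, for 7, so 7 has the highest closeness.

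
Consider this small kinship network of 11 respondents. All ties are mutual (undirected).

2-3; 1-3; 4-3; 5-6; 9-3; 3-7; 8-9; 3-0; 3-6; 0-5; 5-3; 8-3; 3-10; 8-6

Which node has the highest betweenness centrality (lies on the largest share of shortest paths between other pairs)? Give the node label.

3

Unnormalized betweenness of each node: 0:0, 1:0, 2:0, 3:79/2, 4:0, 5:1/2, 6:1/2, 7:0, 8:1/2, 9:0, 10:0.
3 has the largest value, 79/2, making it the main broker — the node through which the most shortest paths run.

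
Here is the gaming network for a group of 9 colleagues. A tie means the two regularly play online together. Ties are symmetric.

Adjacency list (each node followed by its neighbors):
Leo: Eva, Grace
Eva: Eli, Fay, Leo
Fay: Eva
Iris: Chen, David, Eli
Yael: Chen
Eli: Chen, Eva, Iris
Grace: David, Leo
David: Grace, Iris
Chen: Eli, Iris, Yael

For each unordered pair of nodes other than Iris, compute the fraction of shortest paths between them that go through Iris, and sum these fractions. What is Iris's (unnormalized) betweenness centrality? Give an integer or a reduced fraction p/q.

13/2

Pairs whose geodesics pass through Iris — Grace–Yael: 1; Grace–Eli: 1/2; Grace–Chen: 1; David–Yael: 1; David–Eva: 1/2; David–Eli: 1; David–Fay: 1/2; David–Chen: 1.
All other pairs contribute 0.
Summing the contributions gives betweenness(Iris) = 13/2.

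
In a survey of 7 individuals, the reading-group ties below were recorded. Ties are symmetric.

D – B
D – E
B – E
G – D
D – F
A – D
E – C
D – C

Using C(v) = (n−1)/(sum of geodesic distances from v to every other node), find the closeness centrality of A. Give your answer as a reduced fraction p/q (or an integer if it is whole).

6/11

Distances from A: B:2, C:2, D:1, E:2, F:2, G:2. Sum = 11.
n = 7, so closeness = 6/11.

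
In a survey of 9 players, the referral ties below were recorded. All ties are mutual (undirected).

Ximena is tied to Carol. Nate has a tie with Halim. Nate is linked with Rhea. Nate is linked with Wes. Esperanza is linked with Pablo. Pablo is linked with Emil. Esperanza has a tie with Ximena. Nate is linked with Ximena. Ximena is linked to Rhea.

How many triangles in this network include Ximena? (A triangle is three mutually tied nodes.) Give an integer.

1

Ximena's neighbors: Carol, Esperanza, Nate, and Rhea.
Neighbor pairs that are themselves tied: Ximena–Nate–Rhea. Each forms one triangle with Ximena, for 1 in total.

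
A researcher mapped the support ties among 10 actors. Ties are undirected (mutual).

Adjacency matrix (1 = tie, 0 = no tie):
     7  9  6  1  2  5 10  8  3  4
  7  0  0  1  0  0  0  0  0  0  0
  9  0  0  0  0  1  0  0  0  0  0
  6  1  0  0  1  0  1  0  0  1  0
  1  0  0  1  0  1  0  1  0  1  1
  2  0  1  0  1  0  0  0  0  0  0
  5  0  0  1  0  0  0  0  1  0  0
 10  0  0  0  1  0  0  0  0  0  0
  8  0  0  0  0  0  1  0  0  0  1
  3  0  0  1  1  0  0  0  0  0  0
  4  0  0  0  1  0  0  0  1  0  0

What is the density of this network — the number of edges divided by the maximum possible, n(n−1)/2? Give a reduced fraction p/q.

There are 11 edges and 10 nodes, so the maximum possible is C(10,2) = 45.
Density = 11/45.

11/45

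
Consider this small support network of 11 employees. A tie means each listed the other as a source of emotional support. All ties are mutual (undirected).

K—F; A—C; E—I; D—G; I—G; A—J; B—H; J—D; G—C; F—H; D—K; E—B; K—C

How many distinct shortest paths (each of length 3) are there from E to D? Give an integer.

The shortest distance is 3, and the only length-3 path is E–I–G–D. So there is exactly 1 shortest path.

1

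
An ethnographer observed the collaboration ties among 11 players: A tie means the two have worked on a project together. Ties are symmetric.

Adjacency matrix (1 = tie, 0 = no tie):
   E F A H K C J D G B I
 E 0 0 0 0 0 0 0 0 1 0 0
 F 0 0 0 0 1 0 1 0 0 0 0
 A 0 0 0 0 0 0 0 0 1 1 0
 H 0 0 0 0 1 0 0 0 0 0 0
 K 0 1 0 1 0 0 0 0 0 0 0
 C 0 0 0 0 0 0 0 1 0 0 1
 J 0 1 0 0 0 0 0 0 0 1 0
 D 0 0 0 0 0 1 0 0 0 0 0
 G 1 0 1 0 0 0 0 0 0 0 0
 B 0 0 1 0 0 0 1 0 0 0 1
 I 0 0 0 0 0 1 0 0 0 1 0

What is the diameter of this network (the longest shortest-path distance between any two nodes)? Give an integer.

7

Eccentricity of each node (its greatest distance to any other): A:5, B:4, C:6, D:7, E:7, F:5, G:6, H:7, I:5, J:4, K:6.
The maximum eccentricity is 7, realized for instance by the pair E–H via E – G – A – B – J – F – K – H. So the diameter is 7.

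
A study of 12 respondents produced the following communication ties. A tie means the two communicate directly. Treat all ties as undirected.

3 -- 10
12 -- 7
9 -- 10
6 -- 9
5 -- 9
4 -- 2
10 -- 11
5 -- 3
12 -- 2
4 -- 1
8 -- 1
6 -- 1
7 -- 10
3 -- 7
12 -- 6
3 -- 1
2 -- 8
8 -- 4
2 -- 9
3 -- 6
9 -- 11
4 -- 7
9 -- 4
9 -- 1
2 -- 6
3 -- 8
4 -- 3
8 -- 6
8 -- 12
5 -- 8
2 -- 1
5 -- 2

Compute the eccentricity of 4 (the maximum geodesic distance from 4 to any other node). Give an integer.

2

Distances from 4: 1:1, 2:1, 3:1, 5:2, 6:2, 7:1, 8:1, 9:1, 10:2, 11:2, 12:2.
The largest is 2 (to 10, 5, 11, 6, and 12), so the eccentricity of 4 is 2.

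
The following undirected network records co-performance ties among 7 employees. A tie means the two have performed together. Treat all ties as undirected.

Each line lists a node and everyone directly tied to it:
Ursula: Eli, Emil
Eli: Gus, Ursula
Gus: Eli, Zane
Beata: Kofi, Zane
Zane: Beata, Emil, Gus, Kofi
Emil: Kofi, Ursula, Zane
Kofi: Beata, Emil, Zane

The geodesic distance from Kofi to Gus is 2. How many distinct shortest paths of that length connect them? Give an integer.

The shortest distance is 2, and the only length-2 path is Kofi–Zane–Gus. So there is exactly 1 shortest path.

1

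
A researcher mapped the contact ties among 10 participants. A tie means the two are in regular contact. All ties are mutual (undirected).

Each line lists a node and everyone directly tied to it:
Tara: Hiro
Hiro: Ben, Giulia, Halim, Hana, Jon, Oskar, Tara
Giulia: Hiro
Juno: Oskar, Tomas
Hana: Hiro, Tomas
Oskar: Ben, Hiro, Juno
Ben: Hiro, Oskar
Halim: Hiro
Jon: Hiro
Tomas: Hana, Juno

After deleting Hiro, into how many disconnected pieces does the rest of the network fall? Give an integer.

5

Without Hiro, the remaining ties split the others into: {Ben, Hana, Juno, Oskar, Tomas}; {Giulia}; {Jon}; {Halim}; {Tara}.
That's 5 separate components.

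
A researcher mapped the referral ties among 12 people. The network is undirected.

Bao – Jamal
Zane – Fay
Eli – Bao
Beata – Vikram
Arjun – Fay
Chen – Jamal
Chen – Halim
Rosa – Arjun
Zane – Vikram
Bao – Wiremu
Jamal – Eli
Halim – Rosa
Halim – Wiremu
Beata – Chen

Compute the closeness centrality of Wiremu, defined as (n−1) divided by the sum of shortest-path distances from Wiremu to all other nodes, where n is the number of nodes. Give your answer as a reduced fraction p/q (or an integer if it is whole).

11/29

Distances from Wiremu: Arjun:3, Bao:1, Beata:3, Chen:2, Eli:2, Fay:4, Halim:1, Jamal:2, Rosa:2, Vikram:4, Zane:5. Sum = 29.
n = 12, so closeness = 11/29.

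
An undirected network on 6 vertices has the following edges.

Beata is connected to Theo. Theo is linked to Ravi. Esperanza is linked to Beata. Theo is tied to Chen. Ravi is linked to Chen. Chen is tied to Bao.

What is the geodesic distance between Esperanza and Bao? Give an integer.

4

One shortest route is Esperanza – Beata – Theo – Chen – Bao, which uses 4 edges, and at distance 3 from Esperanza we only reach {Chen, Ravi}, which does not include Bao. So d(Esperanza,Bao) = 4.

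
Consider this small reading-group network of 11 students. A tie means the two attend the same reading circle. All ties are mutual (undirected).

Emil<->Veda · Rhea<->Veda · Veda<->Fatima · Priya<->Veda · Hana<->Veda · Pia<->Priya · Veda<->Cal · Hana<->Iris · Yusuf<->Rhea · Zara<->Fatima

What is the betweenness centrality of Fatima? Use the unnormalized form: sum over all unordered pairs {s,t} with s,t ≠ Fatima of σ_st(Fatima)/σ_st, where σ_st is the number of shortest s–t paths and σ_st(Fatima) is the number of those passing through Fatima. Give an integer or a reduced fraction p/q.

Pairs whose geodesics pass through Fatima — Yusuf–Zara: 1; Iris–Zara: 1; Cal–Zara: 1; Emil–Zara: 1; Priya–Zara: 1; Zara–Veda: 1; Zara–Rhea: 1; Zara–Hana: 1; Zara–Pia: 1.
All other pairs contribute 0.
Summing the contributions gives betweenness(Fatima) = 9.

9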